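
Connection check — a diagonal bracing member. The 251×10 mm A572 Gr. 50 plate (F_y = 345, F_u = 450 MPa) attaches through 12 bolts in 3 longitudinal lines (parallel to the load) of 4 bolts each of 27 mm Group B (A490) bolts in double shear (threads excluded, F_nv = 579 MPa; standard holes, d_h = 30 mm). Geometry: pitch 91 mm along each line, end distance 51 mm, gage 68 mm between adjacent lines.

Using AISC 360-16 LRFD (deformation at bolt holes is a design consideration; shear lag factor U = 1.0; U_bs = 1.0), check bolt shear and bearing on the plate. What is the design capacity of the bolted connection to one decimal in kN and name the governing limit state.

2405.7 kN (bearing governs)

Bolt shear: A_b = π(27)²/4 = 572.56 mm². φR_n = 0.75 × 579 × 572.56 × 12 × 2 = 5967.2 kN.
Bearing (10 mm plate, F_u = 450 MPa): end bolts L_c = 51 − 30/2 = 36, R_n = min(1.2×36×10×450, 2.4×27×10×450) = 194.4 kN/bolt; interior L_c = 91 − 30 = 61, R_n = 291.6 kN/bolt. φR_n = 0.75 × (3×194.4 + 9×291.6) = 2405.7 kN.
Governing: min(5967.2, 2405.7) = 2405.7 kN → bearing.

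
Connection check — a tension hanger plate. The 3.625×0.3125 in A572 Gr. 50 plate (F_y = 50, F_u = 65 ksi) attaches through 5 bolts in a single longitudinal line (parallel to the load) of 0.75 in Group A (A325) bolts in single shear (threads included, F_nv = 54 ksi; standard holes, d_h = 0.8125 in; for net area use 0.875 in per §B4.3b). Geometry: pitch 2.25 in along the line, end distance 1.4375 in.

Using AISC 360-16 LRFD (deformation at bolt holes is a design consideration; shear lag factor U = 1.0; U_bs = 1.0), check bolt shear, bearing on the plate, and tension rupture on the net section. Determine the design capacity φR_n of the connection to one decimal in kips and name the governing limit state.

Bolt shear: A_b = π(0.75)²/4 = 0.44179 in². φR_n = 0.75 × 54 × 0.44179 × 5 × 1 = 89.5 kips.
Bearing (0.3125 in plate, F_u = 65 ksi): end bolts L_c = 1.4375 − 0.8125/2 = 1.03125, R_n = min(1.2×1.03125×0.3125×65, 2.4×0.75×0.3125×65) = 25.137 kips/bolt; interior L_c = 2.25 − 0.8125 = 1.4375, R_n = 35.039 kips/bolt. φR_n = 0.75 × (1×25.137 + 4×35.039) = 124.0 kips.
Tension rupture (net): A_n = (3.625 − 1×0.875)×0.3125 = 0.85938 in² (U = 1.0, A_e = A_n). φR_n = 0.75 × 65 × 0.85938 = 41.9 kips.
Governing: min(89.5, 124.0, 41.9) = 41.9 kips → net-section rupture.

41.9 kips (net-section rupture governs)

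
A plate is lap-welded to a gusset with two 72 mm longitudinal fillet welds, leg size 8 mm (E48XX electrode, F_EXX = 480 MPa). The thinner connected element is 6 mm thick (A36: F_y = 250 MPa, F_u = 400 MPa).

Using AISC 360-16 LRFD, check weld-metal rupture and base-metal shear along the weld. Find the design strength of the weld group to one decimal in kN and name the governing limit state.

Weld metal: throat = 0.707×8 = 5.656 mm, L = 2×72 = 144 mm. φR_n = 0.75 × 0.6 × 480 × 5.656 × 144 = 175.9 kN.
Base metal shear (6 mm plate): yield φR_n = 1.0×0.6×250×6×144 = 129.6 kN; rupture φR_n = 0.75×0.6×400×6×144 = 155.5 kN; take 129.6 kN (yield).
Governing: min(175.9, 129.6) = 129.6 kN → base-metal shear.

129.6 kN (base-metal shear governs)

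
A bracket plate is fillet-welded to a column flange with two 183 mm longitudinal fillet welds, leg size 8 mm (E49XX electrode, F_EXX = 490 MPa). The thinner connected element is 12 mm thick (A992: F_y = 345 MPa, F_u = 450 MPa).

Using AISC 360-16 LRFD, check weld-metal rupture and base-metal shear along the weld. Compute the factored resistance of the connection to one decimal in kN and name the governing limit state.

Weld metal: throat = 0.707×8 = 5.656 mm, L = 2×183 = 366 mm. φR_n = 0.75 × 0.6 × 490 × 5.656 × 366 = 456.5 kN.
Base metal shear (12 mm plate): yield φR_n = 1.0×0.6×345×12×366 = 909.1 kN; rupture φR_n = 0.75×0.6×450×12×366 = 889.4 kN; take 889.4 kN (rupture).
Governing: min(456.5, 889.4) = 456.5 kN → weld metal.

456.5 kN (weld metal governs)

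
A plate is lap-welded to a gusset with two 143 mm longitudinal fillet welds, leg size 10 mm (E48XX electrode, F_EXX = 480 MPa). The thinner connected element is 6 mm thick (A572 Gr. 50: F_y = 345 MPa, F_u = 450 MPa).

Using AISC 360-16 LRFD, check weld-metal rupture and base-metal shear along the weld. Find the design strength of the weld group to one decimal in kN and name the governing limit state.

347.5 kN (base-metal shear governs)

Weld metal: throat = 0.707×10 = 7.07 mm, L = 2×143 = 286 mm. φR_n = 0.75 × 0.6 × 480 × 7.07 × 286 = 436.8 kN.
Base metal shear (6 mm plate): yield φR_n = 1.0×0.6×345×6×286 = 355.2 kN; rupture φR_n = 0.75×0.6×450×6×286 = 347.5 kN; take 347.5 kN (rupture).
Governing: min(436.8, 347.5) = 347.5 kN → base-metal shear.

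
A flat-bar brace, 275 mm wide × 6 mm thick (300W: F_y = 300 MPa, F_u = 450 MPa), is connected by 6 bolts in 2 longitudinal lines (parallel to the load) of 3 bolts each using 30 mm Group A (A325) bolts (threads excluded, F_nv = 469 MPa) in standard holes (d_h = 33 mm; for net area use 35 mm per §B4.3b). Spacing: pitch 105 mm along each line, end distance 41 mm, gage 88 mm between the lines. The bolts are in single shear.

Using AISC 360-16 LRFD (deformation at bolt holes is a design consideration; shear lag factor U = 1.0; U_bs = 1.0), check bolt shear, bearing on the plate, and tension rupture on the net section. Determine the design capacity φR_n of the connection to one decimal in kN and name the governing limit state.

415.1 kN (net-section rupture governs)

Bolt shear: A_b = π(30)²/4 = 706.86 mm². φR_n = 0.75 × 469 × 706.86 × 6 × 1 = 1491.8 kN.
Bearing (6 mm plate, F_u = 450 MPa): end bolts L_c = 41 − 33/2 = 24.5, R_n = min(1.2×24.5×6×450, 2.4×30×6×450) = 79.38 kN/bolt; interior L_c = 105 − 33 = 72, R_n = 194.4 kN/bolt. φR_n = 0.75 × (2×79.38 + 4×194.4) = 702.3 kN.
Tension rupture (net): A_n = (275 − 2×35)×6 = 1230 mm² (U = 1.0, A_e = A_n). φR_n = 0.75 × 450 × 1230 = 415.1 kN.
Governing: min(1491.8, 702.3, 415.1) = 415.1 kN → net-section rupture.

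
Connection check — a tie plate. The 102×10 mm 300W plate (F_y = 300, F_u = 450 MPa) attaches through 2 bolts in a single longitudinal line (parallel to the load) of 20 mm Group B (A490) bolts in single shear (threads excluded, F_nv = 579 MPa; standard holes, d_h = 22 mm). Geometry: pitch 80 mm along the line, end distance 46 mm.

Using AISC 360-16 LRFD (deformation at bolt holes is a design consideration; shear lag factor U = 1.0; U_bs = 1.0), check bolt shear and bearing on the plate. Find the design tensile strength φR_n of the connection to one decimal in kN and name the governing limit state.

272.8 kN (bolt shear governs)

Bolt shear: A_b = π(20)²/4 = 314.16 mm². φR_n = 0.75 × 579 × 314.16 × 2 × 1 = 272.8 kN.
Bearing (10 mm plate, F_u = 450 MPa): end bolts L_c = 46 − 22/2 = 35, R_n = min(1.2×35×10×450, 2.4×20×10×450) = 189 kN/bolt; interior L_c = 80 − 22 = 58, R_n = 216 kN/bolt. φR_n = 0.75 × (1×189 + 1×216) = 303.8 kN.
Governing: min(272.8, 303.8) = 272.8 kN → bolt shear.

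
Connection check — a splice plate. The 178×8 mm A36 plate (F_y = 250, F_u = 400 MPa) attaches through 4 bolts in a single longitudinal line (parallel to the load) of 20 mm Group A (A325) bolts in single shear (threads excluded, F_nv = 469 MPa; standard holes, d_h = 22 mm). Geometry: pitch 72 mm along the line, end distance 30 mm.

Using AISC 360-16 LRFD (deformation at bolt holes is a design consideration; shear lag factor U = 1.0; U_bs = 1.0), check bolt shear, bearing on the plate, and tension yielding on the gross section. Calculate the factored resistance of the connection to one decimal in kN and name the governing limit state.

Bolt shear: A_b = π(20)²/4 = 314.16 mm². φR_n = 0.75 × 469 × 314.16 × 4 × 1 = 442.0 kN.
Bearing (8 mm plate, F_u = 400 MPa): end bolts L_c = 30 − 22/2 = 19, R_n = min(1.2×19×8×400, 2.4×20×8×400) = 72.96 kN/bolt; interior L_c = 72 − 22 = 50, R_n = 153.6 kN/bolt. φR_n = 0.75 × (1×72.96 + 3×153.6) = 400.3 kN.
Tension yield (gross): A_g = 178×8 = 1424 mm². φR_n = 0.90 × 250 × 1424 = 320.4 kN.
Governing: min(442.0, 400.3, 320.4) = 320.4 kN → gross-section yield.

320.4 kN (gross-section yield governs)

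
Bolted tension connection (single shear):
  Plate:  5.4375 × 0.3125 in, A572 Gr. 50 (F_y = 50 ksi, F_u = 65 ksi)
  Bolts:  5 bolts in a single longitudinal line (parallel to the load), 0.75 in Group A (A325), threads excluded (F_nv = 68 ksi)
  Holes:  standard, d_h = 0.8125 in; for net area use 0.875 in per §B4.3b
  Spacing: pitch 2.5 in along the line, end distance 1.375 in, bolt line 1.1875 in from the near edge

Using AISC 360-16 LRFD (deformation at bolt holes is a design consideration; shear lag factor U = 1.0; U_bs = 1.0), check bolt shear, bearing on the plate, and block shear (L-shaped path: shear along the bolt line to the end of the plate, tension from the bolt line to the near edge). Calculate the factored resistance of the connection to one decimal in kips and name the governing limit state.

79.4 kips (block shear governs)

Bolt shear: A_b = π(0.75)²/4 = 0.44179 in². φR_n = 0.75 × 68 × 0.44179 × 5 × 1 = 112.7 kips.
Bearing (0.3125 in plate, F_u = 65 ksi): end bolts L_c = 1.375 − 0.8125/2 = 0.96875, R_n = min(1.2×0.96875×0.3125×65, 2.4×0.75×0.3125×65) = 23.613 kips/bolt; interior L_c = 2.5 − 0.8125 = 1.6875, R_n = 36.563 kips/bolt. φR_n = 0.75 × (1×23.613 + 4×36.563) = 127.4 kips.
Block shear: shear path 1×[1.375+4×2.5] = 1×11.375 in, A_gv = 3.5547, A_nv = 1×(11.375 − 4.5×0.875)×0.3125 = 2.3242 in²; tension to near edge: (1.1875 − 0.5×0.875)×0.3125 = 0.23438 in². R_n = min(0.6×65×2.3242, 0.6×50×3.5547) + 1.0×65×0.23438 = min(90.644, 106.64) + 15.235 = 105.88 kips. φR_n = 0.75 × 105.88 = 79.4 kips.
Governing: min(112.7, 127.4, 79.4) = 79.4 kips → block shear.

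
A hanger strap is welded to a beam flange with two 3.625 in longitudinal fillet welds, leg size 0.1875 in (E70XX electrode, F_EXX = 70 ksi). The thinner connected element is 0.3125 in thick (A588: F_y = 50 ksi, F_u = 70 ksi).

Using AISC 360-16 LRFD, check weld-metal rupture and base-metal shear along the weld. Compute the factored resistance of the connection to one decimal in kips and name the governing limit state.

30.3 kips (weld metal governs)

Weld metal: throat = 0.707×0.1875 = 0.13256 in, L = 2×3.625 = 7.25 in. φR_n = 0.75 × 0.6 × 70 × 0.13256 × 7.25 = 30.3 kips.
Base metal shear (0.3125 in plate): yield φR_n = 1.0×0.6×50×0.3125×7.25 = 68.0 kips; rupture φR_n = 0.75×0.6×70×0.3125×7.25 = 71.4 kips; take 68.0 kips (yield).
Governing: min(30.3, 68.0) = 30.3 kips → weld metal.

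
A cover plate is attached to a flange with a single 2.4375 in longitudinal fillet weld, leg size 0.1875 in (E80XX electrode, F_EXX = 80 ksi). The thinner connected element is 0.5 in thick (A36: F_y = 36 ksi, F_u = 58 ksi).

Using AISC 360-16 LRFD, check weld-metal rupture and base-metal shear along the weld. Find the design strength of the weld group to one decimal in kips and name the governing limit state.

11.6 kips (weld metal governs)

Weld metal: throat = 0.707×0.1875 = 0.13256 in, L = 2.4375 in. φR_n = 0.75 × 0.6 × 80 × 0.13256 × 2.4375 = 11.6 kips.
Base metal shear (0.5 in plate): yield φR_n = 1.0×0.6×36×0.5×2.4375 = 26.3 kips; rupture φR_n = 0.75×0.6×58×0.5×2.4375 = 31.8 kips; take 26.3 kips (yield).
Governing: min(11.6, 26.3) = 11.6 kips → weld metal.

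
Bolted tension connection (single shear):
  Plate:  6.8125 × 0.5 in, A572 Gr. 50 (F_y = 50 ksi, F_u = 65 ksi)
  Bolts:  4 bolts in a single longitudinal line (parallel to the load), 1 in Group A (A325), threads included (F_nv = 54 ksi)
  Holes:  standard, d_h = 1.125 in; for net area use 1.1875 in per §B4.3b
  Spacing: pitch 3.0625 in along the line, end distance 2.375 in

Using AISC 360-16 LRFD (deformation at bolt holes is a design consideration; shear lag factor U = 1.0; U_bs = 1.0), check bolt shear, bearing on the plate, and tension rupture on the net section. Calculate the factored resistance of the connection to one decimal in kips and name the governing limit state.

Bolt shear: A_b = π(1)²/4 = 0.7854 in². φR_n = 0.75 × 54 × 0.7854 × 4 × 1 = 127.2 kips.
Bearing (0.5 in plate, F_u = 65 ksi): end bolts L_c = 2.375 − 1.125/2 = 1.8125, R_n = min(1.2×1.8125×0.5×65, 2.4×1×0.5×65) = 70.688 kips/bolt; interior L_c = 3.0625 − 1.125 = 1.9375, R_n = 75.563 kips/bolt. φR_n = 0.75 × (1×70.688 + 3×75.563) = 223.0 kips.
Tension rupture (net): A_n = (6.8125 − 1×1.1875)×0.5 = 2.8125 in² (U = 1.0, A_e = A_n). φR_n = 0.75 × 65 × 2.8125 = 137.1 kips.
Governing: min(127.2, 223.0, 137.1) = 127.2 kips → bolt shear.

127.2 kips (bolt shear governs)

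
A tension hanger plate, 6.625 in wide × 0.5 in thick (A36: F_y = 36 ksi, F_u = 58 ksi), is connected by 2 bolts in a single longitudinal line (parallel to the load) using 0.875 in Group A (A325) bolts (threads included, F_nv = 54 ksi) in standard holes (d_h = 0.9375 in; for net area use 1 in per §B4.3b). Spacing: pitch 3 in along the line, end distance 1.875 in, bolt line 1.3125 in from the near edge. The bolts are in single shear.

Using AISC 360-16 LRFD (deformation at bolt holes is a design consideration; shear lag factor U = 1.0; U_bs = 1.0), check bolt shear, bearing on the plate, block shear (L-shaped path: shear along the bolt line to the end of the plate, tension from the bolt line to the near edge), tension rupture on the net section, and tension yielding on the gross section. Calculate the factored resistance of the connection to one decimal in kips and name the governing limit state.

48.7 kips (bolt shear governs)

Bolt shear: A_b = π(0.875)²/4 = 0.60132 in². φR_n = 0.75 × 54 × 0.60132 × 2 × 1 = 48.7 kips.
Bearing (0.5 in plate, F_u = 58 ksi): end bolts L_c = 1.875 − 0.9375/2 = 1.40625, R_n = min(1.2×1.40625×0.5×58, 2.4×0.875×0.5×58) = 48.938 kips/bolt; interior L_c = 3 − 0.9375 = 2.0625, R_n = 60.9 kips/bolt. φR_n = 0.75 × (1×48.938 + 1×60.9) = 82.4 kips.
Block shear: shear path 1×[1.875+1×3] = 1×4.875 in, A_gv = 2.4375, A_nv = 1×(4.875 − 1.5×1)×0.5 = 1.6875 in²; tension to near edge: (1.3125 − 0.5×1)×0.5 = 0.40625 in². R_n = min(0.6×58×1.6875, 0.6×36×2.4375) + 1.0×58×0.40625 = min(58.725, 52.65) + 23.563 = 76.213 kips. φR_n = 0.75 × 76.213 = 57.2 kips.
Tension rupture (net): A_n = (6.625 − 1×1)×0.5 = 2.8125 in² (U = 1.0, A_e = A_n). φR_n = 0.75 × 58 × 2.8125 = 122.3 kips.
Tension yield (gross): A_g = 6.625×0.5 = 3.3125 in². φR_n = 0.90 × 36 × 3.3125 = 107.3 kips.
Governing: min(48.7, 82.4, 57.2, 122.3, 107.3) = 48.7 kips → bolt shear.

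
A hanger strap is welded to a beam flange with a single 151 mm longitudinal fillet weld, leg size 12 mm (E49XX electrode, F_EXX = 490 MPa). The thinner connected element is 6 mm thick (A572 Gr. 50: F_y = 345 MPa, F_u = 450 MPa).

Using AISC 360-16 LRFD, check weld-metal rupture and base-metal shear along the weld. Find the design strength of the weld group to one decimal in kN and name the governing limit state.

183.5 kN (base-metal shear governs)

Weld metal: throat = 0.707×12 = 8.484 mm, L = 151 mm. φR_n = 0.75 × 0.6 × 490 × 8.484 × 151 = 282.5 kN.
Base metal shear (6 mm plate): yield φR_n = 1.0×0.6×345×6×151 = 187.5 kN; rupture φR_n = 0.75×0.6×450×6×151 = 183.5 kN; take 183.5 kN (rupture).
Governing: min(282.5, 183.5) = 183.5 kN → base-metal shear.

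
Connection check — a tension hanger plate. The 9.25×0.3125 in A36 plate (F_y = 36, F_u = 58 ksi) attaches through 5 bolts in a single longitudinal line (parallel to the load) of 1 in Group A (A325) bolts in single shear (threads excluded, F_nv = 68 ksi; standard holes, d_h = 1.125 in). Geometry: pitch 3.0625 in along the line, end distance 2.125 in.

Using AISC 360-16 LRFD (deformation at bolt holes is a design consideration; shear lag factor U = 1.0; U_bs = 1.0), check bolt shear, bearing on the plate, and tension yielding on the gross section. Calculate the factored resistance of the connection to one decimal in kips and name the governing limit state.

Bolt shear: A_b = π(1)²/4 = 0.7854 in². φR_n = 0.75 × 68 × 0.7854 × 5 × 1 = 200.3 kips.
Bearing (0.3125 in plate, F_u = 58 ksi): end bolts L_c = 2.125 − 1.125/2 = 1.5625, R_n = min(1.2×1.5625×0.3125×58, 2.4×1×0.3125×58) = 33.984 kips/bolt; interior L_c = 3.0625 − 1.125 = 1.9375, R_n = 42.141 kips/bolt. φR_n = 0.75 × (1×33.984 + 4×42.141) = 151.9 kips.
Tension yield (gross): A_g = 9.25×0.3125 = 2.8906 in². φR_n = 0.90 × 36 × 2.8906 = 93.7 kips.
Governing: min(200.3, 151.9, 93.7) = 93.7 kips → gross-section yield.

93.7 kips (gross-section yield governs)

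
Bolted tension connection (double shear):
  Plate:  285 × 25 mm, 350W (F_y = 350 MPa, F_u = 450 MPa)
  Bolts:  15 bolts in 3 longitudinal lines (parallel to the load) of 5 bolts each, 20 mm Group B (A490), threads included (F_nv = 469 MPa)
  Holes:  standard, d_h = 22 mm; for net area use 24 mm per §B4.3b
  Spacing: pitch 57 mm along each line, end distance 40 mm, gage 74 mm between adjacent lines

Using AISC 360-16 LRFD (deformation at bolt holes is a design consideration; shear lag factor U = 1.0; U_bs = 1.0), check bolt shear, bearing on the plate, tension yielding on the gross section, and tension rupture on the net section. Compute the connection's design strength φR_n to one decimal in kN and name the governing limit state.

1797.2 kN (net-section rupture governs)

Bolt shear: A_b = π(20)²/4 = 314.16 mm². φR_n = 0.75 × 469 × 314.16 × 15 × 2 = 3315.2 kN.
Bearing (25 mm plate, F_u = 450 MPa): end bolts L_c = 40 − 22/2 = 29, R_n = min(1.2×29×25×450, 2.4×20×25×450) = 391.5 kN/bolt; interior L_c = 57 − 22 = 35, R_n = 472.5 kN/bolt. φR_n = 0.75 × (3×391.5 + 12×472.5) = 5133.4 kN.
Tension yield (gross): A_g = 285×25 = 7125 mm². φR_n = 0.90 × 350 × 7125 = 2244.4 kN.
Tension rupture (net): A_n = (285 − 3×24)×25 = 5325 mm² (U = 1.0, A_e = A_n). φR_n = 0.75 × 450 × 5325 = 1797.2 kN.
Governing: min(3315.2, 5133.4, 2244.4, 1797.2) = 1797.2 kN → net-section rupture.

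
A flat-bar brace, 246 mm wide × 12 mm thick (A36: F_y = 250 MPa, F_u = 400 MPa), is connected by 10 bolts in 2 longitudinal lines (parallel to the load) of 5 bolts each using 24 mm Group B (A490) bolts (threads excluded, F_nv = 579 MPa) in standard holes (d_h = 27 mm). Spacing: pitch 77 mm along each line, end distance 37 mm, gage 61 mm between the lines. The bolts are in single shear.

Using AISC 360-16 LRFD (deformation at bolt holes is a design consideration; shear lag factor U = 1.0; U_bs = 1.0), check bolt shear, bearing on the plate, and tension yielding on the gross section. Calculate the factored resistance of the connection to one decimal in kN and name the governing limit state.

Bolt shear: A_b = π(24)²/4 = 452.39 mm². φR_n = 0.75 × 579 × 452.39 × 10 × 1 = 1964.5 kN.
Bearing (12 mm plate, F_u = 400 MPa): end bolts L_c = 37 − 27/2 = 23.5, R_n = min(1.2×23.5×12×400, 2.4×24×12×400) = 135.36 kN/bolt; interior L_c = 77 − 27 = 50, R_n = 276.48 kN/bolt. φR_n = 0.75 × (2×135.36 + 8×276.48) = 1861.9 kN.
Tension yield (gross): A_g = 246×12 = 2952 mm². φR_n = 0.90 × 250 × 2952 = 664.2 kN.
Governing: min(1964.5, 1861.9, 664.2) = 664.2 kN → gross-section yield.

664.2 kN (gross-section yield governs)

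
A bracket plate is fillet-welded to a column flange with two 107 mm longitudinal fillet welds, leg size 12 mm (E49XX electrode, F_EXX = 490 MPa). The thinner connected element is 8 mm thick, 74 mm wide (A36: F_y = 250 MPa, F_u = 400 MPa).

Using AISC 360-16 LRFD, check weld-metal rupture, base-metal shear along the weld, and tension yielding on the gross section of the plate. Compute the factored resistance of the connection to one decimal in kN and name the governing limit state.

133.2 kN (gross-section yield governs)

Weld metal: throat = 0.707×12 = 8.484 mm, L = 2×107 = 214 mm. φR_n = 0.75 × 0.6 × 490 × 8.484 × 214 = 400.3 kN.
Base metal shear (8 mm plate): yield φR_n = 1.0×0.6×250×8×214 = 256.8 kN; rupture φR_n = 0.75×0.6×400×8×214 = 308.2 kN; take 256.8 kN (yield).
Tension yield (gross): A_g = 74×8 = 592 mm². φR_n = 0.90 × 250 × 592 = 133.2 kN.
Governing: min(400.3, 256.8, 133.2) = 133.2 kN → gross-section yield.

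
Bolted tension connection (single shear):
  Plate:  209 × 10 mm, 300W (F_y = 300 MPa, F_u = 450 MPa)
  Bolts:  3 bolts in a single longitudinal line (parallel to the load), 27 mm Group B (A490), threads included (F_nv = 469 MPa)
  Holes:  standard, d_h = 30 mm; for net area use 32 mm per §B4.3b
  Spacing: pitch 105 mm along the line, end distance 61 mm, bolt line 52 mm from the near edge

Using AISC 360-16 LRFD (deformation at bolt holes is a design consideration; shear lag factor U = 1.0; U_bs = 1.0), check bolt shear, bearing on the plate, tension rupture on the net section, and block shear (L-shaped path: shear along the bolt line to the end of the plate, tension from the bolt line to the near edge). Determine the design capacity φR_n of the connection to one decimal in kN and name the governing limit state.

487.4 kN (block shear governs)

Bolt shear: A_b = π(27)²/4 = 572.56 mm². φR_n = 0.75 × 469 × 572.56 × 3 × 1 = 604.2 kN.
Bearing (10 mm plate, F_u = 450 MPa): end bolts L_c = 61 − 30/2 = 46, R_n = min(1.2×46×10×450, 2.4×27×10×450) = 248.4 kN/bolt; interior L_c = 105 − 30 = 75, R_n = 291.6 kN/bolt. φR_n = 0.75 × (1×248.4 + 2×291.6) = 623.7 kN.
Tension rupture (net): A_n = (209 − 1×32)×10 = 1770 mm² (U = 1.0, A_e = A_n). φR_n = 0.75 × 450 × 1770 = 597.4 kN.
Block shear: shear path 1×[61+2×105] = 1×271 mm, A_gv = 2710, A_nv = 1×(271 − 2.5×32)×10 = 1910 mm²; tension to near edge: (52 − 0.5×32)×10 = 360 mm². R_n = min(0.6×450×1910, 0.6×300×2710) + 1.0×450×360 = min(515.7, 487.8) + 162 = 649.8 kN. φR_n = 0.75 × 649.8 = 487.4 kN.
Governing: min(604.2, 623.7, 597.4, 487.4) = 487.4 kN → block shear.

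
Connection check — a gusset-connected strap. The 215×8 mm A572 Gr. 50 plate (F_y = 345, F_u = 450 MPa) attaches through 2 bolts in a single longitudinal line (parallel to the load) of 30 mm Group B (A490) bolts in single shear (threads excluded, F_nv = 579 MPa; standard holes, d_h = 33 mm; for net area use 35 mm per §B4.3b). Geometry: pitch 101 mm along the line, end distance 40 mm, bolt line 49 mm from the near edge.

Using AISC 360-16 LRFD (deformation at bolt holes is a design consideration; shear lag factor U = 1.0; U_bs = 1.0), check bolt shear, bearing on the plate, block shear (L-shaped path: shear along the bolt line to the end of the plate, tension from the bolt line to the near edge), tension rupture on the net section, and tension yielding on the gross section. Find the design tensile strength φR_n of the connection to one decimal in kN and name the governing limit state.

228.4 kN (block shear governs)

Bolt shear: A_b = π(30)²/4 = 706.86 mm². φR_n = 0.75 × 579 × 706.86 × 2 × 1 = 613.9 kN.
Bearing (8 mm plate, F_u = 450 MPa): end bolts L_c = 40 − 33/2 = 23.5, R_n = min(1.2×23.5×8×450, 2.4×30×8×450) = 101.52 kN/bolt; interior L_c = 101 − 33 = 68, R_n = 259.2 kN/bolt. φR_n = 0.75 × (1×101.52 + 1×259.2) = 270.5 kN.
Block shear: shear path 1×[40+1×101] = 1×141 mm, A_gv = 1128, A_nv = 1×(141 − 1.5×35)×8 = 708 mm²; tension to near edge: (49 − 0.5×35)×8 = 252 mm². R_n = min(0.6×450×708, 0.6×345×1128) + 1.0×450×252 = min(191.16, 233.5) + 113.4 = 304.56 kN. φR_n = 0.75 × 304.56 = 228.4 kN.
Tension rupture (net): A_n = (215 − 1×35)×8 = 1440 mm² (U = 1.0, A_e = A_n). φR_n = 0.75 × 450 × 1440 = 486.0 kN.
Tension yield (gross): A_g = 215×8 = 1720 mm². φR_n = 0.90 × 345 × 1720 = 534.1 kN.
Governing: min(613.9, 270.5, 228.4, 486.0, 534.1) = 228.4 kN → block shear.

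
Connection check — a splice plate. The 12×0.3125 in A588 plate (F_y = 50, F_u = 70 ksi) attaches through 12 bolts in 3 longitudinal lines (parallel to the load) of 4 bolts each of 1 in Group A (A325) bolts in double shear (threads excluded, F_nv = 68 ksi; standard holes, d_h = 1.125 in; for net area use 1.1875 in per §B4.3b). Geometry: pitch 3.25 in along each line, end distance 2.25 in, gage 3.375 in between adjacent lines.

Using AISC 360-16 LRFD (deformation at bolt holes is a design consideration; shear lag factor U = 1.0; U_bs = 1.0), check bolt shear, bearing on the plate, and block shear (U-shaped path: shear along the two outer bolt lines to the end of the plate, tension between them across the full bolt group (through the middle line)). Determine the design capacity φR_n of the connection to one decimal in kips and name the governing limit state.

226.2 kips (block shear governs)

Bolt shear: A_b = π(1)²/4 = 0.7854 in². φR_n = 0.75 × 68 × 0.7854 × 12 × 2 = 961.3 kips.
Bearing (0.3125 in plate, F_u = 70 ksi): end bolts L_c = 2.25 − 1.125/2 = 1.6875, R_n = min(1.2×1.6875×0.3125×70, 2.4×1×0.3125×70) = 44.297 kips/bolt; interior L_c = 3.25 − 1.125 = 2.125, R_n = 52.5 kips/bolt. φR_n = 0.75 × (3×44.297 + 9×52.5) = 454.0 kips.
Block shear: shear path 2×[2.25+3×3.25] = 2×12 in, A_gv = 7.5, A_nv = 2×(12 − 3.5×1.1875)×0.3125 = 4.9023 in²; tension across gage: (6.75 − 2×1.1875)×0.3125 = 1.3672 in². R_n = min(0.6×70×4.9023, 0.6×50×7.5) + 1.0×70×1.3672 = min(205.9, 225) + 95.704 = 301.6 kips. φR_n = 0.75 × 301.6 = 226.2 kips.
Governing: min(961.3, 454.0, 226.2) = 226.2 kips → block shear.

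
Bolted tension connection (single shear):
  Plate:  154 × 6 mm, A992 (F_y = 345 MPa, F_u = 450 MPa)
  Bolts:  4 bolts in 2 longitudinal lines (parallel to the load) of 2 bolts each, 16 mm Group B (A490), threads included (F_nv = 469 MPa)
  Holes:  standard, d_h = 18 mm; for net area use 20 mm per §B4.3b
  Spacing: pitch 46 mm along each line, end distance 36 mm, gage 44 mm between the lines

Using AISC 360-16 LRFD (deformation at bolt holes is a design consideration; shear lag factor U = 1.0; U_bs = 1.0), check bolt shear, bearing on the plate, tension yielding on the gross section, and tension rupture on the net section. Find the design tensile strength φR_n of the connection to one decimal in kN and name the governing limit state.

230.9 kN (net-section rupture governs)

Bolt shear: A_b = π(16)²/4 = 201.06 mm². φR_n = 0.75 × 469 × 201.06 × 4 × 1 = 282.9 kN.
Bearing (6 mm plate, F_u = 450 MPa): end bolts L_c = 36 − 18/2 = 27, R_n = min(1.2×27×6×450, 2.4×16×6×450) = 87.48 kN/bolt; interior L_c = 46 − 18 = 28, R_n = 90.72 kN/bolt. φR_n = 0.75 × (2×87.48 + 2×90.72) = 267.3 kN.
Tension yield (gross): A_g = 154×6 = 924 mm². φR_n = 0.90 × 345 × 924 = 286.9 kN.
Tension rupture (net): A_n = (154 − 2×20)×6 = 684 mm² (U = 1.0, A_e = A_n). φR_n = 0.75 × 450 × 684 = 230.9 kN.
Governing: min(282.9, 267.3, 286.9, 230.9) = 230.9 kN → net-section rupture.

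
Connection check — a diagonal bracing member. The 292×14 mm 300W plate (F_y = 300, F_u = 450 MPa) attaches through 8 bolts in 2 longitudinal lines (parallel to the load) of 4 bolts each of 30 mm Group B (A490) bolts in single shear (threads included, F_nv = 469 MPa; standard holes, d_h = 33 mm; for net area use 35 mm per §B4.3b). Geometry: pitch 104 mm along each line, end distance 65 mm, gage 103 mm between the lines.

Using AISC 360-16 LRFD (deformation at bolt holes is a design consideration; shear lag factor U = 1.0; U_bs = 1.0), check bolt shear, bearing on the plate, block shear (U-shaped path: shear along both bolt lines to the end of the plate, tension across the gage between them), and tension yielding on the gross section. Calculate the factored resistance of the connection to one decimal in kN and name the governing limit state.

1103.8 kN (gross-section yield governs)

Bolt shear: A_b = π(30)²/4 = 706.86 mm². φR_n = 0.75 × 469 × 706.86 × 8 × 1 = 1989.1 kN.
Bearing (14 mm plate, F_u = 450 MPa): end bolts L_c = 65 − 33/2 = 48.5, R_n = min(1.2×48.5×14×450, 2.4×30×14×450) = 366.66 kN/bolt; interior L_c = 104 − 33 = 71, R_n = 453.6 kN/bolt. φR_n = 0.75 × (2×366.66 + 6×453.6) = 2591.2 kN.
Block shear: shear path 2×[65+3×104] = 2×377 mm, A_gv = 10556, A_nv = 2×(377 − 3.5×35)×14 = 7126 mm²; tension across gage: (103 − 1×35)×14 = 952 mm². R_n = min(0.6×450×7126, 0.6×300×10556) + 1.0×450×952 = min(1924, 1900.1) + 428.4 = 2328.5 kN. φR_n = 0.75 × 2328.5 = 1746.4 kN.
Tension yield (gross): A_g = 292×14 = 4088 mm². φR_n = 0.90 × 300 × 4088 = 1103.8 kN.
Governing: min(1989.1, 2591.2, 1746.4, 1103.8) = 1103.8 kN → gross-section yield.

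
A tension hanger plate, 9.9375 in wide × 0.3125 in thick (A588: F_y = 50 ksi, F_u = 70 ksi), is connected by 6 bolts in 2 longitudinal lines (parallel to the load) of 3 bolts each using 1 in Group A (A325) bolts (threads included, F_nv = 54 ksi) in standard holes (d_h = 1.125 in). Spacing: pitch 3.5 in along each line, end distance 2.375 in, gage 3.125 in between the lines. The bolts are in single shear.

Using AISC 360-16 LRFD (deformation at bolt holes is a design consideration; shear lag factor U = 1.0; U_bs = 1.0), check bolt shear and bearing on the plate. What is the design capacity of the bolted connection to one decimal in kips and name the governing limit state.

Bolt shear: A_b = π(1)²/4 = 0.7854 in². φR_n = 0.75 × 54 × 0.7854 × 6 × 1 = 190.9 kips.
Bearing (0.3125 in plate, F_u = 70 ksi): end bolts L_c = 2.375 − 1.125/2 = 1.8125, R_n = min(1.2×1.8125×0.3125×70, 2.4×1×0.3125×70) = 47.578 kips/bolt; interior L_c = 3.5 − 1.125 = 2.375, R_n = 52.5 kips/bolt. φR_n = 0.75 × (2×47.578 + 4×52.5) = 228.9 kips.
Governing: min(190.9, 228.9) = 190.9 kips → bolt shear.

190.9 kips (bolt shear governs)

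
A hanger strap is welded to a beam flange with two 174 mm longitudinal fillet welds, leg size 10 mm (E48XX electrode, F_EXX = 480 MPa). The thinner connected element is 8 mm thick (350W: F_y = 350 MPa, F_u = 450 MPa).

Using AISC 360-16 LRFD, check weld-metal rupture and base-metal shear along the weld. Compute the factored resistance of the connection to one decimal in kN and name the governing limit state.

Weld metal: throat = 0.707×10 = 7.07 mm, L = 2×174 = 348 mm. φR_n = 0.75 × 0.6 × 480 × 7.07 × 348 = 531.4 kN.
Base metal shear (8 mm plate): yield φR_n = 1.0×0.6×350×8×348 = 584.6 kN; rupture φR_n = 0.75×0.6×450×8×348 = 563.8 kN; take 563.8 kN (rupture).
Governing: min(531.4, 563.8) = 531.4 kN → weld metal.

531.4 kN (weld metal governs)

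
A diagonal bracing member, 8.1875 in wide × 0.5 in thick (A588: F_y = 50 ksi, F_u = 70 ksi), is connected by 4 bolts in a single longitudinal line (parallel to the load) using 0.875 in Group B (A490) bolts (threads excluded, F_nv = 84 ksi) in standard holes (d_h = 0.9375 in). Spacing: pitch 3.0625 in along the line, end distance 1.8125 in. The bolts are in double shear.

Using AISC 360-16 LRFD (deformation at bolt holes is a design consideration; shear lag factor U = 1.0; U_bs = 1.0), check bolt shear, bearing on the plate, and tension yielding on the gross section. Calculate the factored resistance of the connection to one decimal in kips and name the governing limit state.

184.2 kips (gross-section yield governs)

Bolt shear: A_b = π(0.875)²/4 = 0.60132 in². φR_n = 0.75 × 84 × 0.60132 × 4 × 2 = 303.1 kips.
Bearing (0.5 in plate, F_u = 70 ksi): end bolts L_c = 1.8125 − 0.9375/2 = 1.34375, R_n = min(1.2×1.34375×0.5×70, 2.4×0.875×0.5×70) = 56.438 kips/bolt; interior L_c = 3.0625 − 0.9375 = 2.125, R_n = 73.5 kips/bolt. φR_n = 0.75 × (1×56.438 + 3×73.5) = 207.7 kips.
Tension yield (gross): A_g = 8.1875×0.5 = 4.0938 in². φR_n = 0.90 × 50 × 4.0938 = 184.2 kips.
Governing: min(303.1, 207.7, 184.2) = 184.2 kips → gross-section yield.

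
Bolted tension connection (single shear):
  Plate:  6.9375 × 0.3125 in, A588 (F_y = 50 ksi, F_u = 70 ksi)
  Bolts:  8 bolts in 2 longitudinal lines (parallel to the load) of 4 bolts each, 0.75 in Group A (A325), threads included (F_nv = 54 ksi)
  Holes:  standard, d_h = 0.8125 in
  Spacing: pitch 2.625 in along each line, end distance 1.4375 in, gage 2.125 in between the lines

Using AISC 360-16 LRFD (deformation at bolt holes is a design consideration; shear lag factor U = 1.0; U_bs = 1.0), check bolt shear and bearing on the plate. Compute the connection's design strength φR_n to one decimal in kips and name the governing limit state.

143.1 kips (bolt shear governs)

Bolt shear: A_b = π(0.75)²/4 = 0.44179 in². φR_n = 0.75 × 54 × 0.44179 × 8 × 1 = 143.1 kips.
Bearing (0.3125 in plate, F_u = 70 ksi): end bolts L_c = 1.4375 − 0.8125/2 = 1.03125, R_n = min(1.2×1.03125×0.3125×70, 2.4×0.75×0.3125×70) = 27.07 kips/bolt; interior L_c = 2.625 − 0.8125 = 1.8125, R_n = 39.375 kips/bolt. φR_n = 0.75 × (2×27.07 + 6×39.375) = 217.8 kips.
Governing: min(143.1, 217.8) = 143.1 kips → bolt shear.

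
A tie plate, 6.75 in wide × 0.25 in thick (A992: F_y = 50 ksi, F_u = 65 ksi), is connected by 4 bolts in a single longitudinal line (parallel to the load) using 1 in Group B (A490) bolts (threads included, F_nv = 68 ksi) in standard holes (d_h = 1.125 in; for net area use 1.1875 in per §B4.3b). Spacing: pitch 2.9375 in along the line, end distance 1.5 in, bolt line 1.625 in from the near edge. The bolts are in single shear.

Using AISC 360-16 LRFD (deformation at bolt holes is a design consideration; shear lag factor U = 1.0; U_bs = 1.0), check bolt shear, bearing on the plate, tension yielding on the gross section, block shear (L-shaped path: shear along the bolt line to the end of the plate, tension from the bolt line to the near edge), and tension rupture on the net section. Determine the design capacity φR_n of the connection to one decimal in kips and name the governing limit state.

Bolt shear: A_b = π(1)²/4 = 0.7854 in². φR_n = 0.75 × 68 × 0.7854 × 4 × 1 = 160.2 kips.
Bearing (0.25 in plate, F_u = 65 ksi): end bolts L_c = 1.5 − 1.125/2 = 0.9375, R_n = min(1.2×0.9375×0.25×65, 2.4×1×0.25×65) = 18.281 kips/bolt; interior L_c = 2.9375 − 1.125 = 1.8125, R_n = 35.344 kips/bolt. φR_n = 0.75 × (1×18.281 + 3×35.344) = 93.2 kips.
Tension yield (gross): A_g = 6.75×0.25 = 1.6875 in². φR_n = 0.90 × 50 × 1.6875 = 75.9 kips.
Block shear: shear path 1×[1.5+3×2.9375] = 1×10.3125 in, A_gv = 2.5781, A_nv = 1×(10.3125 − 3.5×1.1875)×0.25 = 1.5391 in²; tension to near edge: (1.625 − 0.5×1.1875)×0.25 = 0.25781 in². R_n = min(0.6×65×1.5391, 0.6×50×2.5781) + 1.0×65×0.25781 = min(60.025, 77.343) + 16.758 = 76.783 kips. φR_n = 0.75 × 76.783 = 57.6 kips.
Tension rupture (net): A_n = (6.75 − 1×1.1875)×0.25 = 1.3906 in² (U = 1.0, A_e = A_n). φR_n = 0.75 × 65 × 1.3906 = 67.8 kips.
Governing: min(160.2, 93.2, 75.9, 57.6, 67.8) = 57.6 kips → block shear.

57.6 kips (block shear governs)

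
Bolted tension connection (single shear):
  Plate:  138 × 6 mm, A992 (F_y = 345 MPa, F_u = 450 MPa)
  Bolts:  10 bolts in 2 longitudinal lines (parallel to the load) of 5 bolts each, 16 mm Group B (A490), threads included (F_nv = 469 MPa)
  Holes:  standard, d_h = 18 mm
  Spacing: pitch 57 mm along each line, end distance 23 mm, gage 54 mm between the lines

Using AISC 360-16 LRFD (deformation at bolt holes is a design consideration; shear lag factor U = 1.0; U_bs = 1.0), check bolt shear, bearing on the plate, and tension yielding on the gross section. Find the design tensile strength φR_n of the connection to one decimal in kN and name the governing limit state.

257.1 kN (gross-section yield governs)

Bolt shear: A_b = π(16)²/4 = 201.06 mm². φR_n = 0.75 × 469 × 201.06 × 10 × 1 = 707.2 kN.
Bearing (6 mm plate, F_u = 450 MPa): end bolts L_c = 23 − 18/2 = 14, R_n = min(1.2×14×6×450, 2.4×16×6×450) = 45.36 kN/bolt; interior L_c = 57 − 18 = 39, R_n = 103.68 kN/bolt. φR_n = 0.75 × (2×45.36 + 8×103.68) = 690.1 kN.
Tension yield (gross): A_g = 138×6 = 828 mm². φR_n = 0.90 × 345 × 828 = 257.1 kN.
Governing: min(707.2, 690.1, 257.1) = 257.1 kN → gross-section yield.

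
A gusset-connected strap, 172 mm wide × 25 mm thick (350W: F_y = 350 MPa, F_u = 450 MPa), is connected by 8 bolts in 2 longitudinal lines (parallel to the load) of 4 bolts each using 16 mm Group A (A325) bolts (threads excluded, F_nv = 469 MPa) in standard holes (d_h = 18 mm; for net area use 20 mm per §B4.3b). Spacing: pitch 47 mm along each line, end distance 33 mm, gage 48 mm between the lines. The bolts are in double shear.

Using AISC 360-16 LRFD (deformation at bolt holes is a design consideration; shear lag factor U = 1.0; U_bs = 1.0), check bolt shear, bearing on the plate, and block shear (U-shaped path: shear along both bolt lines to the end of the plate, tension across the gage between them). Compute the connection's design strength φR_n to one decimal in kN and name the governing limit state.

1131.6 kN (bolt shear governs)

Bolt shear: A_b = π(16)²/4 = 201.06 mm². φR_n = 0.75 × 469 × 201.06 × 8 × 2 = 1131.6 kN.
Bearing (25 mm plate, F_u = 450 MPa): end bolts L_c = 33 − 18/2 = 24, R_n = min(1.2×24×25×450, 2.4×16×25×450) = 324 kN/bolt; interior L_c = 47 − 18 = 29, R_n = 391.5 kN/bolt. φR_n = 0.75 × (2×324 + 6×391.5) = 2247.8 kN.
Block shear: shear path 2×[33+3×47] = 2×174 mm, A_gv = 8700, A_nv = 2×(174 − 3.5×20)×25 = 5200 mm²; tension across gage: (48 − 1×20)×25 = 700 mm². R_n = min(0.6×450×5200, 0.6×350×8700) + 1.0×450×700 = min(1404, 1827) + 315 = 1719 kN. φR_n = 0.75 × 1719 = 1289.3 kN.
Governing: min(1131.6, 2247.8, 1289.3) = 1131.6 kN → bolt shear.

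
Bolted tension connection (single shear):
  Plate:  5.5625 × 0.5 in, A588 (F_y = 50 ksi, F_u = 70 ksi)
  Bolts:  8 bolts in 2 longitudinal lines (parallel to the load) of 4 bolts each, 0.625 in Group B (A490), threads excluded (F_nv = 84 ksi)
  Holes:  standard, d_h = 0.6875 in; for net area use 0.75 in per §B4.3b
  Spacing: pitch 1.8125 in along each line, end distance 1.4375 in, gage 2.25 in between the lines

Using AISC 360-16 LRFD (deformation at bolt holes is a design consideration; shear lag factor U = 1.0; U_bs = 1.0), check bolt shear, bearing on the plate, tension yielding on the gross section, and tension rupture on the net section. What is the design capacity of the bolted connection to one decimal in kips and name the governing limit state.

106.6 kips (net-section rupture governs)

Bolt shear: A_b = π(0.625)²/4 = 0.3068 in². φR_n = 0.75 × 84 × 0.3068 × 8 × 1 = 154.6 kips.
Bearing (0.5 in plate, F_u = 70 ksi): end bolts L_c = 1.4375 − 0.6875/2 = 1.09375, R_n = min(1.2×1.09375×0.5×70, 2.4×0.625×0.5×70) = 45.938 kips/bolt; interior L_c = 1.8125 − 0.6875 = 1.125, R_n = 47.25 kips/bolt. φR_n = 0.75 × (2×45.938 + 6×47.25) = 281.5 kips.
Tension yield (gross): A_g = 5.5625×0.5 = 2.7813 in². φR_n = 0.90 × 50 × 2.7813 = 125.2 kips.
Tension rupture (net): A_n = (5.5625 − 2×0.75)×0.5 = 2.0313 in² (U = 1.0, A_e = A_n). φR_n = 0.75 × 70 × 2.0313 = 106.6 kips.
Governing: min(154.6, 281.5, 125.2, 106.6) = 106.6 kips → net-section rupture.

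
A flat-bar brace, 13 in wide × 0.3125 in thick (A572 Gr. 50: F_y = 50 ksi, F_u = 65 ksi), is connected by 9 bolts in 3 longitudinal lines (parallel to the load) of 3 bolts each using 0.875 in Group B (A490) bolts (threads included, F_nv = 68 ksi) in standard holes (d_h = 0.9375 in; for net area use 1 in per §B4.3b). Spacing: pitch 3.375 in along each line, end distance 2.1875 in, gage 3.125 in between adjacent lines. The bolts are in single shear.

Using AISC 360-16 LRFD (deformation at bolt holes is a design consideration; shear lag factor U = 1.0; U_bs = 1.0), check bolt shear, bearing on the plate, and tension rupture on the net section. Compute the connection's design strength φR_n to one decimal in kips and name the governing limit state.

Bolt shear: A_b = π(0.875)²/4 = 0.60132 in². φR_n = 0.75 × 68 × 0.60132 × 9 × 1 = 276.0 kips.
Bearing (0.3125 in plate, F_u = 65 ksi): end bolts L_c = 2.1875 − 0.9375/2 = 1.71875, R_n = min(1.2×1.71875×0.3125×65, 2.4×0.875×0.3125×65) = 41.895 kips/bolt; interior L_c = 3.375 − 0.9375 = 2.4375, R_n = 42.656 kips/bolt. φR_n = 0.75 × (3×41.895 + 6×42.656) = 286.2 kips.
Tension rupture (net): A_n = (13 − 3×1)×0.3125 = 3.125 in² (U = 1.0, A_e = A_n). φR_n = 0.75 × 65 × 3.125 = 152.3 kips.
Governing: min(276.0, 286.2, 152.3) = 152.3 kips → net-section rupture.

152.3 kips (net-section rupture governs)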